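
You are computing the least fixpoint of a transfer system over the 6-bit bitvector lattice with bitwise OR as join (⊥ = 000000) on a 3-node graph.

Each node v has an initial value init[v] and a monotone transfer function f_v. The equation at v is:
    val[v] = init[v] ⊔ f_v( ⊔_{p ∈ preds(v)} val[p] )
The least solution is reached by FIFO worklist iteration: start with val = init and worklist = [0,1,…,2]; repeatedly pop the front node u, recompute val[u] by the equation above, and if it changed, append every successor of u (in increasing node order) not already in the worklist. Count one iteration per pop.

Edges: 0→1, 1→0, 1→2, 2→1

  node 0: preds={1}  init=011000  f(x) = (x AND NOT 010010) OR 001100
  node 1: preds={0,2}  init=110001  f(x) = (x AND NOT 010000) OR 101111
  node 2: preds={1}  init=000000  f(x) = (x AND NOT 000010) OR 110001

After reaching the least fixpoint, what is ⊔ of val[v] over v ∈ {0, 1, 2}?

111111

Iteration log — 5 steps:
  step 1. node 0  ⊔preds=110001  new=111101  old=011000  +wl: 
  step 2. node 1  ⊔preds=111101  new=111111  old=110001  +wl: 0
  step 3. node 2  ⊔preds=111111  new=111101  old=000000  +wl: 1
  step 4. node 0  ⊔preds=111111  new=111101  stable
  step 5. node 1  ⊔preds=111101  new=111111  stable

Least fixpoint reached:
  node 0: 111101
  node 1: 111111
  node 2: 111101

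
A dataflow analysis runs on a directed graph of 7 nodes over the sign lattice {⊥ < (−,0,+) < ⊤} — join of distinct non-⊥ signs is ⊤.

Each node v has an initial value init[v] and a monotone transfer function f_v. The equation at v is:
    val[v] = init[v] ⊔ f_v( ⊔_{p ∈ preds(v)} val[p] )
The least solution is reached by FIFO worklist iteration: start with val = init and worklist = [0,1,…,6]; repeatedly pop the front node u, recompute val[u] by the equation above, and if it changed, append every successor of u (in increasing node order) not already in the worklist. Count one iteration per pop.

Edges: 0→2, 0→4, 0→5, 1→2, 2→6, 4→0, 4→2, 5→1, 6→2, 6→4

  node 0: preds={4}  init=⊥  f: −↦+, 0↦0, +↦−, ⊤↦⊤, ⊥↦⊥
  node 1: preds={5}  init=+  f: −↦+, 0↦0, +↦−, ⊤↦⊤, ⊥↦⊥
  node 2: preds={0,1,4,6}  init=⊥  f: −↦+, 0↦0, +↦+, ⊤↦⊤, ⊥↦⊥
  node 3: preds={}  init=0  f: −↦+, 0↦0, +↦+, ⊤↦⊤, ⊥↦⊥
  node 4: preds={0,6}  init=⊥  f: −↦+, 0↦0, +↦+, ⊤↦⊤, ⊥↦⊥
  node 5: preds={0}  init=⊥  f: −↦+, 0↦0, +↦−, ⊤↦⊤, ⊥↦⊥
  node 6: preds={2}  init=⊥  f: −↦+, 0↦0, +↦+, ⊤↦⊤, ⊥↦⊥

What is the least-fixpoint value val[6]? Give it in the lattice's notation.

Worklist (21 pops):
  #1 pop 0: in=⊥ → ⊥ (no change)
  #2 pop 1: in=⊥ → + (no change)
  #3 pop 2: in=+ → + (was ⊥); enqueue []
  #4 pop 3: in=⊥ → 0 (no change)
  #5 pop 4: in=⊥ → ⊥ (no change)
  #6 pop 5: in=⊥ → ⊥ (no change)
  #7 pop 6: in=+ → + (was ⊥); enqueue [2,4]
  #8 pop 2: in=+ → + (no change)
  #9 pop 4: in=+ → + (was ⊥); enqueue [0,2]
  #10 pop 0: in=+ → − (was ⊥); enqueue [4,5]
  #11 pop 2: in=⊤ → ⊤ (was +); enqueue [6]
  #12 pop 4: in=⊤ → ⊤ (was +); enqueue [0,2]
  #13 pop 5: in=− → + (was ⊥); enqueue [1]
  #14 pop 6: in=⊤ → ⊤ (was +); enqueue [4]
  #15 pop 0: in=⊤ → ⊤ (was −); enqueue [5]
  #16 pop 2: in=⊤ → ⊤ (no change)
  #17 pop 1: in=+ → ⊤ (was +); enqueue [2]
  #18 pop 4: in=⊤ → ⊤ (no change)
  #19 pop 5: in=⊤ → ⊤ (was +); enqueue [1]
  #20 pop 2: in=⊤ → ⊤ (no change)
  #21 pop 1: in=⊤ → ⊤ (no change)

Fixpoint:
  val[0] = ⊤
  val[1] = ⊤
  val[2] = ⊤
  val[3] = 0
  val[4] = ⊤
  val[5] = ⊤
  val[6] = ⊤

⊤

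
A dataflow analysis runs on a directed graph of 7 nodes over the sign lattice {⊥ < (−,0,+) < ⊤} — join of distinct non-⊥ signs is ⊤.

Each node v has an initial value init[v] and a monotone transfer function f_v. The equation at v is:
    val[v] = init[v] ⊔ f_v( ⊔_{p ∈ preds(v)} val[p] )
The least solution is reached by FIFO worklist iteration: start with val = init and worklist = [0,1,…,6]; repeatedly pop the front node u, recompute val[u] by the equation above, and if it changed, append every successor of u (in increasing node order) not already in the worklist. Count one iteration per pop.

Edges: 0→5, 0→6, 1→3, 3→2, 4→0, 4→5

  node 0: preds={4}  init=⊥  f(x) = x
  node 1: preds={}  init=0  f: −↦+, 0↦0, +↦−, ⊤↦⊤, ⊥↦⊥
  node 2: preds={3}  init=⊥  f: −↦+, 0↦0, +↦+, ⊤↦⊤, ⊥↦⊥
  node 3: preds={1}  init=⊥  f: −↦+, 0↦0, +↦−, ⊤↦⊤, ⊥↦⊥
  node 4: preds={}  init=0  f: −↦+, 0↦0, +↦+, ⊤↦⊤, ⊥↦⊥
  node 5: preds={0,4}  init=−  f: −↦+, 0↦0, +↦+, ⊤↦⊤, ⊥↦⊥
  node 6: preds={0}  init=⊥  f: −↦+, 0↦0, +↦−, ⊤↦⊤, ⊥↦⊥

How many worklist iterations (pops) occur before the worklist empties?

Trace (8 dequeues):
  [1] u=0 | in 0 | out 0 | prev ⊥ | push {}
  [2] u=1 | in ⊥ | out 0 | ==
  [3] u=2 | in ⊥ | out ⊥ | ==
  [4] u=3 | in 0 | out 0 | prev ⊥ | push {2}
  [5] u=4 | in ⊥ | out 0 | ==
  [6] u=5 | in 0 | out ⊤ | prev − | push {}
  [7] u=6 | in 0 | out 0 | prev ⊥ | push {}
  [8] u=2 | in 0 | out 0 | prev ⊥ | push {}

Converged values:
  [0] 0
  [1] 0
  [2] 0
  [3] 0
  [4] 0
  [5] ⊤
  [6] 0

8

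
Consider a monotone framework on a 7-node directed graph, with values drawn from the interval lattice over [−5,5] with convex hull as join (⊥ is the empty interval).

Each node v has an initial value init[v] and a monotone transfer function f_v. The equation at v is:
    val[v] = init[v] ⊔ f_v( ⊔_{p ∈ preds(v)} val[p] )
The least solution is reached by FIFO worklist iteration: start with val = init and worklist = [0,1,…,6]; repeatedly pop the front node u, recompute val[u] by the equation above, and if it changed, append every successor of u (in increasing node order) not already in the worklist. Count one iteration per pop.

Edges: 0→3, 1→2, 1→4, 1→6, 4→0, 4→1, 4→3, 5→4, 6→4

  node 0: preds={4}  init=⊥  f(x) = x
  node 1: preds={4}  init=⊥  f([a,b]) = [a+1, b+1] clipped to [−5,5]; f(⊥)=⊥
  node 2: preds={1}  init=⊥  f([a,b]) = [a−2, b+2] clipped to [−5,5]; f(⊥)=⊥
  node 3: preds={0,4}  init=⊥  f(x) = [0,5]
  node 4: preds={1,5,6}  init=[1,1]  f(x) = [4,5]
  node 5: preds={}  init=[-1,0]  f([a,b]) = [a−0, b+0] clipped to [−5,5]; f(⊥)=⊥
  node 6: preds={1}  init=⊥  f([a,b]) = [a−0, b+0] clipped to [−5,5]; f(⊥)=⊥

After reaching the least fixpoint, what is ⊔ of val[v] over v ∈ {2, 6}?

[0,5]

Worklist (14 pops):
  #1 pop 0: in=[1,1] → [1,1] (was ⊥); enqueue []
  #2 pop 1: in=[1,1] → [2,2] (was ⊥); enqueue []
  #3 pop 2: in=[2,2] → [0,4] (was ⊥); enqueue []
  #4 pop 3: in=[1,1] → [0,5] (was ⊥); enqueue []
  #5 pop 4: in=[-1,2] → [1,5] (was [1,1]); enqueue [0,1,3]
  #6 pop 5: in=⊥ → [-1,0] (no change)
  #7 pop 6: in=[2,2] → [2,2] (was ⊥); enqueue [4]
  #8 pop 0: in=[1,5] → [1,5] (was [1,1]); enqueue []
  #9 pop 1: in=[1,5] → [2,5] (was [2,2]); enqueue [2,6]
  #10 pop 3: in=[1,5] → [0,5] (no change)
  #11 pop 4: in=[-1,5] → [1,5] (no change)
  #12 pop 2: in=[2,5] → [0,5] (was [0,4]); enqueue []
  #13 pop 6: in=[2,5] → [2,5] (was [2,2]); enqueue [4]
  #14 pop 4: in=[-1,5] → [1,5] (no change)

Fixpoint:
  val[0] = [1,5]
  val[1] = [2,5]
  val[2] = [0,5]
  val[3] = [0,5]
  val[4] = [1,5]
  val[5] = [-1,0]
  val[6] = [2,5]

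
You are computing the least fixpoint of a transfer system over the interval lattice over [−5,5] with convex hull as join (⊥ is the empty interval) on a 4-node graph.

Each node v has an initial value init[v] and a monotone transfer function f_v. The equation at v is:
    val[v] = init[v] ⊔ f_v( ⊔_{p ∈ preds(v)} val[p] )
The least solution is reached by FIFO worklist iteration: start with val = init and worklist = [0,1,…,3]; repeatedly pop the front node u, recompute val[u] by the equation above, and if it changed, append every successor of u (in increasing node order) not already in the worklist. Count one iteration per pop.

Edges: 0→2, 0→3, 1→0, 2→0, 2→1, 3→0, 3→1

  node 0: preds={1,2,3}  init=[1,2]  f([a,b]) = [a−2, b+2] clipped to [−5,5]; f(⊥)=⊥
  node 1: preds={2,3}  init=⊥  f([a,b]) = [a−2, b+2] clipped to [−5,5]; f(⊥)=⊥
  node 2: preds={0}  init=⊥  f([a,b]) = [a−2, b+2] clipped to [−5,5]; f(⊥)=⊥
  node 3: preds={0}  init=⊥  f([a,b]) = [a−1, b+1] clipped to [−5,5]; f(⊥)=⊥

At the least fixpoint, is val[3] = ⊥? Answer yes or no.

no

Trace (14 dequeues):
  [1] u=0 | in ⊥ | out [1,2] | ==
  [2] u=1 | in ⊥ | out ⊥ | ==
  [3] u=2 | in [1,2] | out [-1,4] | prev ⊥ | push {0,1}
  [4] u=3 | in [1,2] | out [0,3] | prev ⊥ | push {}
  [5] u=0 | in [-1,4] | out [-3,5] | prev [1,2] | push {2,3}
  [6] u=1 | in [-1,4] | out [-3,5] | prev ⊥ | push {0}
  [7] u=2 | in [-3,5] | out [-5,5] | prev [-1,4] | push {1}
  [8] u=3 | in [-3,5] | out [-4,5] | prev [0,3] | push {}
  [9] u=0 | in [-5,5] | out [-5,5] | prev [-3,5] | push {2,3}
  [10] u=1 | in [-5,5] | out [-5,5] | prev [-3,5] | push {0}
  [11] u=2 | in [-5,5] | out [-5,5] | ==
  [12] u=3 | in [-5,5] | out [-5,5] | prev [-4,5] | push {1}
  [13] u=0 | in [-5,5] | out [-5,5] | ==
  [14] u=1 | in [-5,5] | out [-5,5] | ==

Converged values:
  [0] [-5,5]
  [1] [-5,5]
  [2] [-5,5]
  [3] [-5,5]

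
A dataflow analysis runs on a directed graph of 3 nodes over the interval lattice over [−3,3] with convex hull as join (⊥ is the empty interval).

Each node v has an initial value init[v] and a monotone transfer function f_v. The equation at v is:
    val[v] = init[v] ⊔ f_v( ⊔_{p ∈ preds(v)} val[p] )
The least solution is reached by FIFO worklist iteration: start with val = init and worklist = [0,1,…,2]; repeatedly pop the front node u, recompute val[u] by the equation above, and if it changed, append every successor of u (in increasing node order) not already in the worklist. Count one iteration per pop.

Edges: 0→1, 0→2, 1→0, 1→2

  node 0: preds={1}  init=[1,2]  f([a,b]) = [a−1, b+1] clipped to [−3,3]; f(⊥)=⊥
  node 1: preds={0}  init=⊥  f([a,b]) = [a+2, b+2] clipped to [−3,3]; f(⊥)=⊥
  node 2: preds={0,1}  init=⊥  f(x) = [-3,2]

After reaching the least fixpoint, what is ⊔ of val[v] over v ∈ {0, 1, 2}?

Iteration log — 6 steps:
  step 1. node 0  ⊔preds=⊥  new=[1,2]  stable
  step 2. node 1  ⊔preds=[1,2]  new=[3,3]  old=⊥  +wl: 0
  step 3. node 2  ⊔preds=[1,3]  new=[-3,2]  old=⊥  +wl: 
  step 4. node 0  ⊔preds=[3,3]  new=[1,3]  old=[1,2]  +wl: 1,2
  step 5. node 1  ⊔preds=[1,3]  new=[3,3]  stable
  step 6. node 2  ⊔preds=[1,3]  new=[-3,2]  stable

Least fixpoint reached:
  node 0: [1,3]
  node 1: [3,3]
  node 2: [-3,2]

[-3,3]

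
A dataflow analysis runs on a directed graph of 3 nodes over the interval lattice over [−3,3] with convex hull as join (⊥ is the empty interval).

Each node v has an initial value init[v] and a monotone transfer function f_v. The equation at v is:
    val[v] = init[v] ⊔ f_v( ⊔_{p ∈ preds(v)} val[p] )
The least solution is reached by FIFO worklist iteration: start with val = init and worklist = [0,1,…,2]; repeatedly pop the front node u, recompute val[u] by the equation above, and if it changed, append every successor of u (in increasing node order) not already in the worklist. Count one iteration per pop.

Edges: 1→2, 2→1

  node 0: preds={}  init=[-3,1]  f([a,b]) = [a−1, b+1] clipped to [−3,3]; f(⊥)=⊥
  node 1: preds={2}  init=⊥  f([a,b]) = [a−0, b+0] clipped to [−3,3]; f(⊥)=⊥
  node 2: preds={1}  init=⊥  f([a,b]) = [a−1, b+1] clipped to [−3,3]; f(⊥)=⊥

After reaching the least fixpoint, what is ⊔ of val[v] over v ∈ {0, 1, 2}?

Trace (3 dequeues):
  [1] u=0 | in ⊥ | out [-3,1] | ==
  [2] u=1 | in ⊥ | out ⊥ | ==
  [3] u=2 | in ⊥ | out ⊥ | ==

Converged values:
  [0] [-3,1]
  [1] ⊥
  [2] ⊥

[-3,1]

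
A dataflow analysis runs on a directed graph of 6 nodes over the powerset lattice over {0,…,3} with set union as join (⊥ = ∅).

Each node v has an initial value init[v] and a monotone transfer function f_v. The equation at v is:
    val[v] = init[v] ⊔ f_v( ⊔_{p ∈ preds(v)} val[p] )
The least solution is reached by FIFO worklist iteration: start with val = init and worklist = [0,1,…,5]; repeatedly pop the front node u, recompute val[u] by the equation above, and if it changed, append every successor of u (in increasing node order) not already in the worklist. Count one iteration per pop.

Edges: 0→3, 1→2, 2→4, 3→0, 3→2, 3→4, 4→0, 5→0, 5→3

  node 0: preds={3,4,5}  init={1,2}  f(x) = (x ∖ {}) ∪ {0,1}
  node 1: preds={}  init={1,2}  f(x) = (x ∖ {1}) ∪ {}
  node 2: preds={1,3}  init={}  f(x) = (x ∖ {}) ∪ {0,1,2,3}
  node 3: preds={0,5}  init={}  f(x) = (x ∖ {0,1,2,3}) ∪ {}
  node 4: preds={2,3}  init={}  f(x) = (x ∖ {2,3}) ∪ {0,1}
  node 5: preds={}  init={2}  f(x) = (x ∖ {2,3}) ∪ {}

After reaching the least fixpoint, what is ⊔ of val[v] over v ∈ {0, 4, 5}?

Trace (7 dequeues):
  [1] u=0 | in {2} | out {0,1,2} | prev {1,2} | push {}
  [2] u=1 | in {} | out {1,2} | ==
  [3] u=2 | in {1,2} | out {0,1,2,3} | prev {} | push {}
  [4] u=3 | in {0,1,2} | out {} | ==
  [5] u=4 | in {0,1,2,3} | out {0,1} | prev {} | push {0}
  [6] u=5 | in {} | out {2} | ==
  [7] u=0 | in {0,1,2} | out {0,1,2} | ==

Converged values:
  [0] {0,1,2}
  [1] {1,2}
  [2] {0,1,2,3}
  [3] {}
  [4] {0,1}
  [5] {2}

{0,1,2}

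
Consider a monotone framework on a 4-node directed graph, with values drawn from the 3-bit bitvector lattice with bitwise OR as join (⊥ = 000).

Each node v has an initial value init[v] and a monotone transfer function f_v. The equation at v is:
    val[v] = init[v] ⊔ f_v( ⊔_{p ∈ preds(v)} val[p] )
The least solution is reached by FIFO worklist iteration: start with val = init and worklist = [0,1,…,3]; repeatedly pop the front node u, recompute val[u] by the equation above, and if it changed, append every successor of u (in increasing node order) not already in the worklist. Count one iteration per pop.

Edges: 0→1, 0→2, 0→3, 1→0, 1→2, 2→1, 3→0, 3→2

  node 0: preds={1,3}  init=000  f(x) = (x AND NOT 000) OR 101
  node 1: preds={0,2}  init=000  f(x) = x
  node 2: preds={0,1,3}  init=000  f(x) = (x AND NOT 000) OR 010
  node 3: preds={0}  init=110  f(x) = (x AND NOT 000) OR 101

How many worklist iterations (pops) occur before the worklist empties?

Trace (7 dequeues):
  [1] u=0 | in 110 | out 111 | prev 000 | push {}
  [2] u=1 | in 111 | out 111 | prev 000 | push {0}
  [3] u=2 | in 111 | out 111 | prev 000 | push {1}
  [4] u=3 | in 111 | out 111 | prev 110 | push {2}
  [5] u=0 | in 111 | out 111 | ==
  [6] u=1 | in 111 | out 111 | ==
  [7] u=2 | in 111 | out 111 | ==

Converged values:
  [0] 111
  [1] 111
  [2] 111
  [3] 111

7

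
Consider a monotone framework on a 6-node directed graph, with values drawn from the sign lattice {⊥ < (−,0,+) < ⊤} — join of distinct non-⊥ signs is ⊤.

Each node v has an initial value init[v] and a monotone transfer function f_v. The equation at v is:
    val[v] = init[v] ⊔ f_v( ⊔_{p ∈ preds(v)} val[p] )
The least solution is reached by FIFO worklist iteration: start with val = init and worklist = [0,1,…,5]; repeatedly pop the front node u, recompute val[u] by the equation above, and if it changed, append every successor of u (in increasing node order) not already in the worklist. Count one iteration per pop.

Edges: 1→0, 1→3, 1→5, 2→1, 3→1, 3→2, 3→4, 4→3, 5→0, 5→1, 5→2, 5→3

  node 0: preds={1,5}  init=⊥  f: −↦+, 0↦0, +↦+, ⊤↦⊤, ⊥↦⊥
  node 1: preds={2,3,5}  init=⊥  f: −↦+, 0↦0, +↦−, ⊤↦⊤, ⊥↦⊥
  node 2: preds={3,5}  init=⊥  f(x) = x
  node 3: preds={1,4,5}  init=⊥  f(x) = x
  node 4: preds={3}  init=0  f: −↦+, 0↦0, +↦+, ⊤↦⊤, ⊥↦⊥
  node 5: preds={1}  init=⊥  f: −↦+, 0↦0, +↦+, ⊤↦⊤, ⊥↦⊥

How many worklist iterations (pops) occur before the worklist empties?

15

Worklist (15 pops):
  #1 pop 0: in=⊥ → ⊥ (no change)
  #2 pop 1: in=⊥ → ⊥ (no change)
  #3 pop 2: in=⊥ → ⊥ (no change)
  #4 pop 3: in=0 → 0 (was ⊥); enqueue [1,2]
  #5 pop 4: in=0 → 0 (no change)
  #6 pop 5: in=⊥ → ⊥ (no change)
  #7 pop 1: in=0 → 0 (was ⊥); enqueue [0,3,5]
  #8 pop 2: in=0 → 0 (was ⊥); enqueue [1]
  #9 pop 0: in=0 → 0 (was ⊥); enqueue []
  #10 pop 3: in=0 → 0 (no change)
  #11 pop 5: in=0 → 0 (was ⊥); enqueue [0,2,3]
  #12 pop 1: in=0 → 0 (no change)
  #13 pop 0: in=0 → 0 (no change)
  #14 pop 2: in=0 → 0 (no change)
  #15 pop 3: in=0 → 0 (no change)

Fixpoint:
  val[0] = 0
  val[1] = 0
  val[2] = 0
  val[3] = 0
  val[4] = 0
  val[5] = 0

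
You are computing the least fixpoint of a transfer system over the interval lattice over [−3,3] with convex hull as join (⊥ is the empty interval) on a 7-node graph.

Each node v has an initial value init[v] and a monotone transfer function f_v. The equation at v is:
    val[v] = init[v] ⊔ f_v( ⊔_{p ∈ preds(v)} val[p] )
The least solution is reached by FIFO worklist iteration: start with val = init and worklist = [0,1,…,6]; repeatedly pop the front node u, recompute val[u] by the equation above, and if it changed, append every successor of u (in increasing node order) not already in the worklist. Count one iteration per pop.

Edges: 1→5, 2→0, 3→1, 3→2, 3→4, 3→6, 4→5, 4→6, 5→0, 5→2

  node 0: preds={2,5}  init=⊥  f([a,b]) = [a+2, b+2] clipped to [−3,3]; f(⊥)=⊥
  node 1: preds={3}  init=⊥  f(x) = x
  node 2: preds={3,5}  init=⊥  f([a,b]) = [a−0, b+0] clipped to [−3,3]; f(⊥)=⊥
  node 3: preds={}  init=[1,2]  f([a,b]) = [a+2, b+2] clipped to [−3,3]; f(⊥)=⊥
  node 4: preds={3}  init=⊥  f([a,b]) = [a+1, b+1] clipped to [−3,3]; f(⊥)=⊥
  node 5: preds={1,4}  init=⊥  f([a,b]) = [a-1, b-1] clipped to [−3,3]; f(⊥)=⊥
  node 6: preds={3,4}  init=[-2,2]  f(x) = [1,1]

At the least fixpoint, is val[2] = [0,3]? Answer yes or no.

Worklist (10 pops):
  #1 pop 0: in=⊥ → ⊥ (no change)
  #2 pop 1: in=[1,2] → [1,2] (was ⊥); enqueue []
  #3 pop 2: in=[1,2] → [1,2] (was ⊥); enqueue [0]
  #4 pop 3: in=⊥ → [1,2] (no change)
  #5 pop 4: in=[1,2] → [2,3] (was ⊥); enqueue []
  #6 pop 5: in=[1,3] → [0,2] (was ⊥); enqueue [2]
  #7 pop 6: in=[1,3] → [-2,2] (no change)
  #8 pop 0: in=[0,2] → [2,3] (was ⊥); enqueue []
  #9 pop 2: in=[0,2] → [0,2] (was [1,2]); enqueue [0]
  #10 pop 0: in=[0,2] → [2,3] (no change)

Fixpoint:
  val[0] = [2,3]
  val[1] = [1,2]
  val[2] = [0,2]
  val[3] = [1,2]
  val[4] = [2,3]
  val[5] = [0,2]
  val[6] = [-2,2]

no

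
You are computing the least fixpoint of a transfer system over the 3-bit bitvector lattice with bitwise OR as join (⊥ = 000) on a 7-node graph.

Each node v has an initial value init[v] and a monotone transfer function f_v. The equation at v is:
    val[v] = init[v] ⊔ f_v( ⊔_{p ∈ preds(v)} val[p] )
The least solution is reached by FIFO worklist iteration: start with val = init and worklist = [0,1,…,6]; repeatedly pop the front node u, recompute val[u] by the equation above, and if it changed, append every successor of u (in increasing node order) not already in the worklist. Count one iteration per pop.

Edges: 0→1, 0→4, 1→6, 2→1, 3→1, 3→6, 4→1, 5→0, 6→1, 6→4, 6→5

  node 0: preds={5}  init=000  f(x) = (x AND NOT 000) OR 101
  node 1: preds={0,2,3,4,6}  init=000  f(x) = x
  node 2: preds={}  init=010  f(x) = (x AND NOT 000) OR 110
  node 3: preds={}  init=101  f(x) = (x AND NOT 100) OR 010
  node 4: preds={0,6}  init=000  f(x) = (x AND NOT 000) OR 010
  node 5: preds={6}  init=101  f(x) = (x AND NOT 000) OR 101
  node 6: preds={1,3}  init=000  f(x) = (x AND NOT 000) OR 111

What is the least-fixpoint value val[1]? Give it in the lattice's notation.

Worklist (13 pops):
  #1 pop 0: in=101 → 101 (was 000); enqueue []
  #2 pop 1: in=111 → 111 (was 000); enqueue []
  #3 pop 2: in=000 → 110 (was 010); enqueue [1]
  #4 pop 3: in=000 → 111 (was 101); enqueue []
  #5 pop 4: in=101 → 111 (was 000); enqueue []
  #6 pop 5: in=000 → 101 (no change)
  #7 pop 6: in=111 → 111 (was 000); enqueue [4,5]
  #8 pop 1: in=111 → 111 (no change)
  #9 pop 4: in=111 → 111 (no change)
  #10 pop 5: in=111 → 111 (was 101); enqueue [0]
  #11 pop 0: in=111 → 111 (was 101); enqueue [1,4]
  #12 pop 1: in=111 → 111 (no change)
  #13 pop 4: in=111 → 111 (no change)

Fixpoint:
  val[0] = 111
  val[1] = 111
  val[2] = 110
  val[3] = 111
  val[4] = 111
  val[5] = 111
  val[6] = 111

111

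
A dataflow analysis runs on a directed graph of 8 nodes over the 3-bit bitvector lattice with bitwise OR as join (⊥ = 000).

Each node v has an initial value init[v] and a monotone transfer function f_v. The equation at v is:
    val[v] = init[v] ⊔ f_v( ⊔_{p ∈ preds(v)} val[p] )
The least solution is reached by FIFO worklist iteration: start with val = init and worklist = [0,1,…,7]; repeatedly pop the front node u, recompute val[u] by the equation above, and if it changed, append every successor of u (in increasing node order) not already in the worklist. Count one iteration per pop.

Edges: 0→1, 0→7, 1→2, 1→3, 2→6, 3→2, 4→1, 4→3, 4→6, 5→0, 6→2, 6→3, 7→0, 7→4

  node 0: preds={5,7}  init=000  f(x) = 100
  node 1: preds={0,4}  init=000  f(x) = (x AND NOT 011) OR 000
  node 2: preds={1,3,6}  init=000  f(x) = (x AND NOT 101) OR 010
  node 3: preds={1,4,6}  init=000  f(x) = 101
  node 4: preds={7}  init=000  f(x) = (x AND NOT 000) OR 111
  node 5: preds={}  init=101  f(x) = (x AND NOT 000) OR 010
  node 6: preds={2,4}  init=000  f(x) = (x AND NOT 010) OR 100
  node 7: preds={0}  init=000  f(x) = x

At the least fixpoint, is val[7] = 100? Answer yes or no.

Iteration log — 13 steps:
  step 1. node 0  ⊔preds=101  new=100  old=000  +wl: 
  step 2. node 1  ⊔preds=100  new=100  old=000  +wl: 
  step 3. node 2  ⊔preds=100  new=010  old=000  +wl: 
  step 4. node 3  ⊔preds=100  new=101  old=000  +wl: 2
  step 5. node 4  ⊔preds=000  new=111  old=000  +wl: 1,3
  step 6. node 5  ⊔preds=000  new=111  old=101  +wl: 0
  step 7. node 6  ⊔preds=111  new=101  old=000  +wl: 
  step 8. node 7  ⊔preds=100  new=100  old=000  +wl: 4
  step 9. node 2  ⊔preds=101  new=010  stable
  step 10. node 1  ⊔preds=111  new=100  stable
  step 11. node 3  ⊔preds=111  new=101  stable
  step 12. node 0  ⊔preds=111  new=100  stable
  step 13. node 4  ⊔preds=100  new=111  stable

Least fixpoint reached:
  node 0: 100
  node 1: 100
  node 2: 010
  node 3: 101
  node 4: 111
  node 5: 111
  node 6: 101
  node 7: 100

yes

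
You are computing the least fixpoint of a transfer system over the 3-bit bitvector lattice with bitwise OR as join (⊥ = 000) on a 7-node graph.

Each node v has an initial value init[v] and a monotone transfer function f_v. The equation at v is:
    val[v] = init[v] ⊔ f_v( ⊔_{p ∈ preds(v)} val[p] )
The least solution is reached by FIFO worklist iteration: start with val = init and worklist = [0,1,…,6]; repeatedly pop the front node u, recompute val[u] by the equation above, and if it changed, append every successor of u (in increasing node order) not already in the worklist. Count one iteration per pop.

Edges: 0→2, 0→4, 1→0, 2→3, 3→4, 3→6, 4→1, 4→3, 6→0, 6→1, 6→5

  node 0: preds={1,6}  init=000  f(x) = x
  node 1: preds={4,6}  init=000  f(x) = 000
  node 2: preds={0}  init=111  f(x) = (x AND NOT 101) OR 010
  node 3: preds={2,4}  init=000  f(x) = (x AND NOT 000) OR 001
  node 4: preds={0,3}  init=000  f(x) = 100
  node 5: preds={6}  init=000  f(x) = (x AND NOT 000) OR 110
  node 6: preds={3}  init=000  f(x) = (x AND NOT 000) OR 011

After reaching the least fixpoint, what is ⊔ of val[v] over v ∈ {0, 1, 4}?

111

Trace (13 dequeues):
  [1] u=0 | in 000 | out 000 | ==
  [2] u=1 | in 000 | out 000 | ==
  [3] u=2 | in 000 | out 111 | ==
  [4] u=3 | in 111 | out 111 | prev 000 | push {}
  [5] u=4 | in 111 | out 100 | prev 000 | push {1,3}
  [6] u=5 | in 000 | out 110 | prev 000 | push {}
  [7] u=6 | in 111 | out 111 | prev 000 | push {0,5}
  [8] u=1 | in 111 | out 000 | ==
  [9] u=3 | in 111 | out 111 | ==
  [10] u=0 | in 111 | out 111 | prev 000 | push {2,4}
  [11] u=5 | in 111 | out 111 | prev 110 | push {}
  [12] u=2 | in 111 | out 111 | ==
  [13] u=4 | in 111 | out 100 | ==

Converged values:
  [0] 111
  [1] 000
  [2] 111
  [3] 111
  [4] 100
  [5] 111
  [6] 111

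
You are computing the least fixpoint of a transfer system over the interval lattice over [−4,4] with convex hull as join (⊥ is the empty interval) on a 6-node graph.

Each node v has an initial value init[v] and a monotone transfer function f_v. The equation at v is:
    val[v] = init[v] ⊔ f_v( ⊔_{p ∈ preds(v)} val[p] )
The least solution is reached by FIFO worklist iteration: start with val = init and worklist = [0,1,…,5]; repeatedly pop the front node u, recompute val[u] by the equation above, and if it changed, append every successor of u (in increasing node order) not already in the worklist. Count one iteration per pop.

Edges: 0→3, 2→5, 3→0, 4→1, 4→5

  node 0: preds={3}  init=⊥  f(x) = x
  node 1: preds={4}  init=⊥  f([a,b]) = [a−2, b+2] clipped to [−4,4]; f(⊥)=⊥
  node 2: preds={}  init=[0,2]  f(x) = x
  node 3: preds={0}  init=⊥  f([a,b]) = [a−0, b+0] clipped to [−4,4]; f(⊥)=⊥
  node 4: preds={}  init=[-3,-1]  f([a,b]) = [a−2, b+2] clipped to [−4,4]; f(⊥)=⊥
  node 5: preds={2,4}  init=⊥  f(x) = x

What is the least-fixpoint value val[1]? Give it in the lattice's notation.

Worklist (6 pops):
  #1 pop 0: in=⊥ → ⊥ (no change)
  #2 pop 1: in=[-3,-1] → [-4,1] (was ⊥); enqueue []
  #3 pop 2: in=⊥ → [0,2] (no change)
  #4 pop 3: in=⊥ → ⊥ (no change)
  #5 pop 4: in=⊥ → [-3,-1] (no change)
  #6 pop 5: in=[-3,2] → [-3,2] (was ⊥); enqueue []

Fixpoint:
  val[0] = ⊥
  val[1] = [-4,1]
  val[2] = [0,2]
  val[3] = ⊥
  val[4] = [-3,-1]
  val[5] = [-3,2]

[-4,1]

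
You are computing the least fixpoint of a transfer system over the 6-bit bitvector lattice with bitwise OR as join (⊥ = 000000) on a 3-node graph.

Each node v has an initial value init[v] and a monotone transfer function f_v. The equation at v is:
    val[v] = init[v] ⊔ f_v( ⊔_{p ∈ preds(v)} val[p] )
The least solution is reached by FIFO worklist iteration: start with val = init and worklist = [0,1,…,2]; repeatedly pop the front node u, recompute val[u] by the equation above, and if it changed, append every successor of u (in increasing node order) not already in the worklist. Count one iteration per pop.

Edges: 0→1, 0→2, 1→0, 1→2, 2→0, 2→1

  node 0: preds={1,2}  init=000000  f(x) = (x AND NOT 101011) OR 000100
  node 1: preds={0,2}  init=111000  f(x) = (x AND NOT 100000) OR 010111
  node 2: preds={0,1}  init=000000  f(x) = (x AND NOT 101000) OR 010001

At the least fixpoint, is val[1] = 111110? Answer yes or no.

Trace (5 dequeues):
  [1] u=0 | in 111000 | out 010100 | prev 000000 | push {}
  [2] u=1 | in 010100 | out 111111 | prev 111000 | push {0}
  [3] u=2 | in 111111 | out 010111 | prev 000000 | push {1}
  [4] u=0 | in 111111 | out 010100 | ==
  [5] u=1 | in 010111 | out 111111 | ==

Converged values:
  [0] 010100
  [1] 111111
  [2] 010111

no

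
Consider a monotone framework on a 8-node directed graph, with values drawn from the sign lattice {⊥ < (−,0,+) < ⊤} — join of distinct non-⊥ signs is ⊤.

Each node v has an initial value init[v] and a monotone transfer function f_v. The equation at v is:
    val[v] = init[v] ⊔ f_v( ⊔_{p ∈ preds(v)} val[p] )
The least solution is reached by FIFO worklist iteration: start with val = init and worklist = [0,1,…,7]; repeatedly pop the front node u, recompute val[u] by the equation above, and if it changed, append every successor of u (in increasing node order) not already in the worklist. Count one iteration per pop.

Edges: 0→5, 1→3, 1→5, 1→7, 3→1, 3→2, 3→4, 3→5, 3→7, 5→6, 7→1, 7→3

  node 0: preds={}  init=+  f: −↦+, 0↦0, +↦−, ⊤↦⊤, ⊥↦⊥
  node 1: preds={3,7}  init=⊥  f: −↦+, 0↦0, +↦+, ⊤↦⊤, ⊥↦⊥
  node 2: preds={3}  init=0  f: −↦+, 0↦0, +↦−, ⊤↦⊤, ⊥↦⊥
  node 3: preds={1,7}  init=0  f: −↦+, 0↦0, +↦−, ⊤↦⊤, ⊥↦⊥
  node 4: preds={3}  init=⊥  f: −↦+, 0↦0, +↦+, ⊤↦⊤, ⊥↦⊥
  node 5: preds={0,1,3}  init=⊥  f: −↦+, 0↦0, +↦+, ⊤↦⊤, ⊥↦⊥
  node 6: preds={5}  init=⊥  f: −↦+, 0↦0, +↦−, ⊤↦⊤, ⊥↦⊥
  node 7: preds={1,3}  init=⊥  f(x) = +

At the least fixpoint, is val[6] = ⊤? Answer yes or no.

yes

Trace (15 dequeues):
  [1] u=0 | in ⊥ | out + | ==
  [2] u=1 | in 0 | out 0 | prev ⊥ | push {}
  [3] u=2 | in 0 | out 0 | ==
  [4] u=3 | in 0 | out 0 | ==
  [5] u=4 | in 0 | out 0 | prev ⊥ | push {}
  [6] u=5 | in ⊤ | out ⊤ | prev ⊥ | push {}
  [7] u=6 | in ⊤ | out ⊤ | prev ⊥ | push {}
  [8] u=7 | in 0 | out + | prev ⊥ | push {1,3}
  [9] u=1 | in ⊤ | out ⊤ | prev 0 | push {5,7}
  [10] u=3 | in ⊤ | out ⊤ | prev 0 | push {1,2,4}
  [11] u=5 | in ⊤ | out ⊤ | ==
  [12] u=7 | in ⊤ | out + | ==
  [13] u=1 | in ⊤ | out ⊤ | ==
  [14] u=2 | in ⊤ | out ⊤ | prev 0 | push {}
  [15] u=4 | in ⊤ | out ⊤ | prev 0 | push {}

Converged values:
  [0] +
  [1] ⊤
  [2] ⊤
  [3] ⊤
  [4] ⊤
  [5] ⊤
  [6] ⊤
  [7] +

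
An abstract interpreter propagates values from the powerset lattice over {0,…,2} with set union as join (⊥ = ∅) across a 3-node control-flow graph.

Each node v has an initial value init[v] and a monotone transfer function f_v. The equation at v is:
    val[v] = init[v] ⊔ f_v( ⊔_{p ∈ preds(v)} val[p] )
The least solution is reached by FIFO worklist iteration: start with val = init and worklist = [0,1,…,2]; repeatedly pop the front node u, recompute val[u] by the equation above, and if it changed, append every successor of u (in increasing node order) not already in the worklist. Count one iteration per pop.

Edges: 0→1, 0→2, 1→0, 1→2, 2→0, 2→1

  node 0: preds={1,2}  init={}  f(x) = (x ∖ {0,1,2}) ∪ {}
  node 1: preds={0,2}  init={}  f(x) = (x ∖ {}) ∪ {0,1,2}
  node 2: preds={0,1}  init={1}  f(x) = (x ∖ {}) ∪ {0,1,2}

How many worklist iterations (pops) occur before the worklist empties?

5

Trace (5 dequeues):
  [1] u=0 | in {1} | out {} | ==
  [2] u=1 | in {1} | out {0,1,2} | prev {} | push {0}
  [3] u=2 | in {0,1,2} | out {0,1,2} | prev {1} | push {1}
  [4] u=0 | in {0,1,2} | out {} | ==
  [5] u=1 | in {0,1,2} | out {0,1,2} | ==

Converged values:
  [0] {}
  [1] {0,1,2}
  [2] {0,1,2}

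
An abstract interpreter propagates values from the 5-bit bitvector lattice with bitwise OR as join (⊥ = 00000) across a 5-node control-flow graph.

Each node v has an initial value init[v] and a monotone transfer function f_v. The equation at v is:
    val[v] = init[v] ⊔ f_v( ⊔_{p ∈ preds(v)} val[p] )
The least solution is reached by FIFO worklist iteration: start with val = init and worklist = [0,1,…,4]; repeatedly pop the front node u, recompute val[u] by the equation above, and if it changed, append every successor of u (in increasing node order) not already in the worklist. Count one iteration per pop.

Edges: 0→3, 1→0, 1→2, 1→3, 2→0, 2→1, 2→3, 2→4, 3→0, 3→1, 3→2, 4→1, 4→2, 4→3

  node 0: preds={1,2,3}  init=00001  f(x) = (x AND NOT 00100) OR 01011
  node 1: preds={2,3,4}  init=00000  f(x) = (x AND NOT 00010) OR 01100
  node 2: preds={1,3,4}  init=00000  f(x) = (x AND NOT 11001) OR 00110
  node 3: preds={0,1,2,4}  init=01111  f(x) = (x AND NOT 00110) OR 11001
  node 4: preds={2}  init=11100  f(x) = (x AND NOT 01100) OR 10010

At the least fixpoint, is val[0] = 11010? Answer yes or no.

Iteration log — 9 steps:
  step 1. node 0  ⊔preds=01111  new=01011  old=00001  +wl: 
  step 2. node 1  ⊔preds=11111  new=11101  old=00000  +wl: 0
  step 3. node 2  ⊔preds=11111  new=00110  old=00000  +wl: 1
  step 4. node 3  ⊔preds=11111  new=11111  old=01111  +wl: 2
  step 5. node 4  ⊔preds=00110  new=11110  old=11100  +wl: 3
  step 6. node 0  ⊔preds=11111  new=11011  old=01011  +wl: 
  step 7. node 1  ⊔preds=11111  new=11101  stable
  step 8. node 2  ⊔preds=11111  new=00110  stable
  step 9. node 3  ⊔preds=11111  new=11111  stable

Least fixpoint reached:
  node 0: 11011
  node 1: 11101
  node 2: 00110
  node 3: 11111
  node 4: 11110

no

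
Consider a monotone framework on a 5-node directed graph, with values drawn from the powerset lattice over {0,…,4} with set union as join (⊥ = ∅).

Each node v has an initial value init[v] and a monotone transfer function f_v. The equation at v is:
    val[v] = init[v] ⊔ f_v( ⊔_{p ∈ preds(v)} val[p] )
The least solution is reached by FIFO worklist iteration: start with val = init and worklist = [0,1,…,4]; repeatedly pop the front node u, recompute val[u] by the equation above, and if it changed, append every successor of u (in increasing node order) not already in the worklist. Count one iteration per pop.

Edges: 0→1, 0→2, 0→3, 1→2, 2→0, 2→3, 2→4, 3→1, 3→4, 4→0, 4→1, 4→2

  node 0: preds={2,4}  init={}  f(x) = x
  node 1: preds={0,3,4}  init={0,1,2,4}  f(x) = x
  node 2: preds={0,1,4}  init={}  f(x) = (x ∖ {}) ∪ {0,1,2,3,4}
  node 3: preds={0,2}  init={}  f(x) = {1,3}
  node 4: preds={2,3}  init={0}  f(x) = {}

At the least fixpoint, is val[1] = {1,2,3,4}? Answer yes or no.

no

Trace (9 dequeues):
  [1] u=0 | in {0} | out {0} | prev {} | push {}
  [2] u=1 | in {0} | out {0,1,2,4} | ==
  [3] u=2 | in {0,1,2,4} | out {0,1,2,3,4} | prev {} | push {0}
  [4] u=3 | in {0,1,2,3,4} | out {1,3} | prev {} | push {1}
  [5] u=4 | in {0,1,2,3,4} | out {0} | ==
  [6] u=0 | in {0,1,2,3,4} | out {0,1,2,3,4} | prev {0} | push {2,3}
  [7] u=1 | in {0,1,2,3,4} | out {0,1,2,3,4} | prev {0,1,2,4} | push {}
  [8] u=2 | in {0,1,2,3,4} | out {0,1,2,3,4} | ==
  [9] u=3 | in {0,1,2,3,4} | out {1,3} | ==

Converged values:
  [0] {0,1,2,3,4}
  [1] {0,1,2,3,4}
  [2] {0,1,2,3,4}
  [3] {1,3}
  [4] {0}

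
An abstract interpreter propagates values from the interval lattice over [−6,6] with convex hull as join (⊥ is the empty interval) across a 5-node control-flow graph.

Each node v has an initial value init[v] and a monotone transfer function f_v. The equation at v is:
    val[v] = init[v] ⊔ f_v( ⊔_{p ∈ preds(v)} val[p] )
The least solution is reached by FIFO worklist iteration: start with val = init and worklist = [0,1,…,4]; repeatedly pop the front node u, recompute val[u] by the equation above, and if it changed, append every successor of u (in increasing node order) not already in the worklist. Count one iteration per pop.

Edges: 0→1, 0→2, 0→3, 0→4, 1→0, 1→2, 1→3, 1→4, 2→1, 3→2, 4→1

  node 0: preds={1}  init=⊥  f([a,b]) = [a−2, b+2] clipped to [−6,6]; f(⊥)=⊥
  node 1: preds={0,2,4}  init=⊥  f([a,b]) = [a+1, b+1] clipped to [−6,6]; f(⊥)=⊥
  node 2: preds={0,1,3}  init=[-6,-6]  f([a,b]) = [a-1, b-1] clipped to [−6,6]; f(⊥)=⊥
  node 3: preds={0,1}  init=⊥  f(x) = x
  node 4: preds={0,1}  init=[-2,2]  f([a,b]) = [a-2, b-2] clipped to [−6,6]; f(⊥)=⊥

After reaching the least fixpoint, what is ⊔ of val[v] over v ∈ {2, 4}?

Worklist (15 pops):
  #1 pop 0: in=⊥ → ⊥ (no change)
  #2 pop 1: in=[-6,2] → [-5,3] (was ⊥); enqueue [0]
  #3 pop 2: in=[-5,3] → [-6,2] (was [-6,-6]); enqueue [1]
  #4 pop 3: in=[-5,3] → [-5,3] (was ⊥); enqueue [2]
  #5 pop 4: in=[-5,3] → [-6,2] (was [-2,2]); enqueue []
  #6 pop 0: in=[-5,3] → [-6,5] (was ⊥); enqueue [3,4]
  #7 pop 1: in=[-6,5] → [-5,6] (was [-5,3]); enqueue [0]
  #8 pop 2: in=[-6,6] → [-6,5] (was [-6,2]); enqueue [1]
  #9 pop 3: in=[-6,6] → [-6,6] (was [-5,3]); enqueue [2]
  #10 pop 4: in=[-6,6] → [-6,4] (was [-6,2]); enqueue []
  #11 pop 0: in=[-5,6] → [-6,6] (was [-6,5]); enqueue [3,4]
  #12 pop 1: in=[-6,6] → [-5,6] (no change)
  #13 pop 2: in=[-6,6] → [-6,5] (no change)
  #14 pop 3: in=[-6,6] → [-6,6] (no change)
  #15 pop 4: in=[-6,6] → [-6,4] (no change)

Fixpoint:
  val[0] = [-6,6]
  val[1] = [-5,6]
  val[2] = [-6,5]
  val[3] = [-6,6]
  val[4] = [-6,4]

[-6,5]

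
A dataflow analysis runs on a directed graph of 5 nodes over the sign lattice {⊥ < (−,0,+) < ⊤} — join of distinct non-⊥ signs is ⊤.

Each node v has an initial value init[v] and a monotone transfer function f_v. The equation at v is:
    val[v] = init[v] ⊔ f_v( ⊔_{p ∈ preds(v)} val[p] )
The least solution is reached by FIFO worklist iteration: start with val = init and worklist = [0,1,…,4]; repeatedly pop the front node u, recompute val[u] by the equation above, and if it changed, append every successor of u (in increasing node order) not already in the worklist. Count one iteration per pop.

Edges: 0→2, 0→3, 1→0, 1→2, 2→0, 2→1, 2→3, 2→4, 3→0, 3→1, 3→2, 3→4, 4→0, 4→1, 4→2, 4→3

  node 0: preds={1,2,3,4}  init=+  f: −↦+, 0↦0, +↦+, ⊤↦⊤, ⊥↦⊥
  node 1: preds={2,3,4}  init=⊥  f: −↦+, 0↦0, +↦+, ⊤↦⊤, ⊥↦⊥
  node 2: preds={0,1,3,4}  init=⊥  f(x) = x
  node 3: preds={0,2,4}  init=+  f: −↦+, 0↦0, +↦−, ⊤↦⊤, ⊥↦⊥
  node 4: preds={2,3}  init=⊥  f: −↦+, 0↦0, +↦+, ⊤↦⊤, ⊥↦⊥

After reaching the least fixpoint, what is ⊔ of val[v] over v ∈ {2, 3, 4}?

Trace (12 dequeues):
  [1] u=0 | in + | out + | ==
  [2] u=1 | in + | out + | prev ⊥ | push {0}
  [3] u=2 | in + | out + | prev ⊥ | push {1}
  [4] u=3 | in + | out ⊤ | prev + | push {2}
  [5] u=4 | in ⊤ | out ⊤ | prev ⊥ | push {3}
  [6] u=0 | in ⊤ | out ⊤ | prev + | push {}
  [7] u=1 | in ⊤ | out ⊤ | prev + | push {0}
  [8] u=2 | in ⊤ | out ⊤ | prev + | push {1,4}
  [9] u=3 | in ⊤ | out ⊤ | ==
  [10] u=0 | in ⊤ | out ⊤ | ==
  [11] u=1 | in ⊤ | out ⊤ | ==
  [12] u=4 | in ⊤ | out ⊤ | ==

Converged values:
  [0] ⊤
  [1] ⊤
  [2] ⊤
  [3] ⊤
  [4] ⊤

⊤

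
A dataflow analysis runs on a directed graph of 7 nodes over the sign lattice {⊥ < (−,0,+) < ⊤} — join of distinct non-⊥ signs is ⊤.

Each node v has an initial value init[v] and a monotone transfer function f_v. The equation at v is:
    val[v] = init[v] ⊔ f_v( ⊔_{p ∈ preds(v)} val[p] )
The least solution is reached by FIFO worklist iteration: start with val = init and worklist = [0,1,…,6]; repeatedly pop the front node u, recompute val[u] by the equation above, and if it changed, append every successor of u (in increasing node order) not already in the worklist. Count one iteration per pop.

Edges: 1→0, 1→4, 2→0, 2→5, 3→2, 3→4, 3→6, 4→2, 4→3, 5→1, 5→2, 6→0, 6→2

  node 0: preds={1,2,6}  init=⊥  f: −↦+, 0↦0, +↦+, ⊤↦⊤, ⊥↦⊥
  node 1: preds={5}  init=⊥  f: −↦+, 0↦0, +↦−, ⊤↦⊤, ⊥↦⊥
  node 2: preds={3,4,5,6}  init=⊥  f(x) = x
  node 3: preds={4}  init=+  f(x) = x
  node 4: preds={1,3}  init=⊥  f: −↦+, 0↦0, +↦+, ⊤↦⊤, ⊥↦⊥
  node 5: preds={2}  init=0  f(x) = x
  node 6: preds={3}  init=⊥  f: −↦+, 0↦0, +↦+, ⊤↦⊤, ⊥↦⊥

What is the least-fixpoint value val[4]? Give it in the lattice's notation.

Iteration log — 16 steps:
  step 1. node 0  ⊔preds=⊥  new=⊥  stable
  step 2. node 1  ⊔preds=0  new=0  old=⊥  +wl: 0
  step 3. node 2  ⊔preds=⊤  new=⊤  old=⊥  +wl: 
  step 4. node 3  ⊔preds=⊥  new=+  stable
  step 5. node 4  ⊔preds=⊤  new=⊤  old=⊥  +wl: 2,3
  step 6. node 5  ⊔preds=⊤  new=⊤  old=0  +wl: 1
  step 7. node 6  ⊔preds=+  new=+  old=⊥  +wl: 
  step 8. node 0  ⊔preds=⊤  new=⊤  old=⊥  +wl: 
  step 9. node 2  ⊔preds=⊤  new=⊤  stable
  step 10. node 3  ⊔preds=⊤  new=⊤  old=+  +wl: 2,4,6
  step 11. node 1  ⊔preds=⊤  new=⊤  old=0  +wl: 0
  step 12. node 2  ⊔preds=⊤  new=⊤  stable
  step 13. node 4  ⊔preds=⊤  new=⊤  stable
  step 14. node 6  ⊔preds=⊤  new=⊤  old=+  +wl: 2
  step 15. node 0  ⊔preds=⊤  new=⊤  stable
  step 16. node 2  ⊔preds=⊤  new=⊤  stable

Least fixpoint reached:
  node 0: ⊤
  node 1: ⊤
  node 2: ⊤
  node 3: ⊤
  node 4: ⊤
  node 5: ⊤
  node 6: ⊤

⊤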